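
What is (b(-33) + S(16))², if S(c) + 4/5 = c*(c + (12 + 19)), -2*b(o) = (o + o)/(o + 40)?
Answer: 699972849/1225 ≈ 5.7141e+5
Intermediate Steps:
b(o) = -o/(40 + o) (b(o) = -(o + o)/(2*(o + 40)) = -2*o/(2*(40 + o)) = -o/(40 + o))
S(c) = -⅘ + c*(31 + c) (S(c) = -⅘ + c*(c + (12 + 19)) = -⅘ + c*(c + 31) = -⅘ + c*(31 + c))
(b(-33) + S(16))² = (-1*(-33)/(40 - 33) + (-⅘ + 16² + 31*16))² = (-1*(-33)/7 + (-⅘ + 256 + 496))² = (-1*(-33)*⅐ + 3756/5)² = (33/7 + 3756/5)² = (26457/35)² = 699972849/1225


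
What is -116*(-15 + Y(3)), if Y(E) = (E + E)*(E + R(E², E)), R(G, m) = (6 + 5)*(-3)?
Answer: 22620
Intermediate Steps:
R(G, m) = -33 (R(G, m) = 11*(-3) = -33)
Y(E) = 2*E*(-33 + E) (Y(E) = (E + E)*(E - 33) = (2*E)*(-33 + E) = 2*E*(-33 + E))
-116*(-15 + Y(3)) = -116*(-15 + 2*3*(-33 + 3)) = -116*(-15 + 2*3*(-30)) = -116*(-15 - 180) = -116*(-195) = 22620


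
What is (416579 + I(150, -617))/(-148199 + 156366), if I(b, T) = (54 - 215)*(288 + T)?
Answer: 469548/8167 ≈ 57.493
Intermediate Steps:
I(b, T) = -46368 - 161*T (I(b, T) = -161*(288 + T) = -46368 - 161*T)
(416579 + I(150, -617))/(-148199 + 156366) = (416579 + (-46368 - 161*(-617)))/(-148199 + 156366) = (416579 + (-46368 + 99337))/8167 = (416579 + 52969)*(1/8167) = 469548*(1/8167) = 469548/8167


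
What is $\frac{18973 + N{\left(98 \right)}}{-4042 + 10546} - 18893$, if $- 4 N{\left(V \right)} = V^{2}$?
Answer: $- \frac{10238625}{542} \approx -18890.0$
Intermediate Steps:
$N{\left(V \right)} = - \frac{V^{2}}{4}$
$\frac{18973 + N{\left(98 \right)}}{-4042 + 10546} - 18893 = \frac{18973 - \frac{98^{2}}{4}}{-4042 + 10546} - 18893 = \frac{18973 - 2401}{6504} - 18893 = \left(18973 - 2401\right) \frac{1}{6504} - 18893 = 16572 \cdot \frac{1}{6504} - 18893 = \frac{1381}{542} - 18893 = - \frac{10238625}{542}$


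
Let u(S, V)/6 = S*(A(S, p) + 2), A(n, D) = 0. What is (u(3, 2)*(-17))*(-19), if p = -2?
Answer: 11628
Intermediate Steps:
u(S, V) = 12*S (u(S, V) = 6*(S*(0 + 2)) = 6*(S*2) = 6*(2*S) = 12*S)
(u(3, 2)*(-17))*(-19) = ((12*3)*(-17))*(-19) = (36*(-17))*(-19) = -612*(-19) = 11628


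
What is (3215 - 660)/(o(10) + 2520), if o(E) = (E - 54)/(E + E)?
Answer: 12775/12589 ≈ 1.0148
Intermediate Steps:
o(E) = (-54 + E)/(2*E) (o(E) = (-54 + E)/((2*E)) = (-54 + E)*(1/(2*E)) = (-54 + E)/(2*E))
(3215 - 660)/(o(10) + 2520) = (3215 - 660)/((½)*(-54 + 10)/10 + 2520) = 2555/((½)*(⅒)*(-44) + 2520) = 2555/(-11/5 + 2520) = 2555/(12589/5) = 2555*(5/12589) = 12775/12589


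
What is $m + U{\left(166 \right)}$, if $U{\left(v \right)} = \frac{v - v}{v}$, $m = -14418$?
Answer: $-14418$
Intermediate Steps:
$U{\left(v \right)} = 0$ ($U{\left(v \right)} = \frac{0}{v} = 0$)
$m + U{\left(166 \right)} = -14418 + 0 = -14418$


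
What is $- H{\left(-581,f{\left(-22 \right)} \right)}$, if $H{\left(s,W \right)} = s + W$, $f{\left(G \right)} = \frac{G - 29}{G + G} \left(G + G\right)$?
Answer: $632$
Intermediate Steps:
$f{\left(G \right)} = -29 + G$ ($f{\left(G \right)} = \frac{-29 + G}{2 G} 2 G = -29 + G$)
$H{\left(s,W \right)} = W + s$
$- H{\left(-581,f{\left(-22 \right)} \right)} = - (\left(-29 - 22\right) - 581) = - (-51 - 581) = \left(-1\right) \left(-632\right) = 632$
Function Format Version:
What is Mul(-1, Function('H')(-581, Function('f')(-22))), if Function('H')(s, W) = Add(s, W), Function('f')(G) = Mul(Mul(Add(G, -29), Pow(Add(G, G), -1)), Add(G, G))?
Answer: 632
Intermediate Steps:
Function('f')(G) = Add(-29, G) (Function('f')(G) = Mul(Mul(Add(-29, G), Pow(Mul(2, G), -1)), Mul(2, G)) = Mul(Mul(Add(-29, G), Mul(Rational(1, 2), Pow(G, -1))), Mul(2, G)) = Mul(Mul(Rational(1, 2), Pow(G, -1), Add(-29, G)), Mul(2, G)) = Add(-29, G))
Function('H')(s, W) = Add(W, s)
Mul(-1, Function('H')(-581, Function('f')(-22))) = Mul(-1, Add(Add(-29, -22), -581)) = Mul(-1, Add(-51, -581)) = Mul(-1, -632) = 632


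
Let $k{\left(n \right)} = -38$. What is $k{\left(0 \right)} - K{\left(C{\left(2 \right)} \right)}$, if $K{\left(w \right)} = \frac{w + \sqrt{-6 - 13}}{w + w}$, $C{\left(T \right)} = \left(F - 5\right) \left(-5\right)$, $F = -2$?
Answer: $- \frac{77}{2} - \frac{i \sqrt{19}}{70} \approx -38.5 - 0.06227 i$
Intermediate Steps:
$C{\left(T \right)} = 35$ ($C{\left(T \right)} = \left(-2 - 5\right) \left(-5\right) = \left(-7\right) \left(-5\right) = 35$)
$K{\left(w \right)} = \frac{w + i \sqrt{19}}{2 w}$ ($K{\left(w \right)} = \frac{w + \sqrt{-19}}{2 w} = \left(w + i \sqrt{19}\right) \frac{1}{2 w} = \frac{w + i \sqrt{19}}{2 w}$)
$k{\left(0 \right)} - K{\left(C{\left(2 \right)} \right)} = -38 - \frac{35 + i \sqrt{19}}{2 \cdot 35} = -38 - \frac{1}{2} \cdot \frac{1}{35} \left(35 + i \sqrt{19}\right) = -38 - \left(\frac{1}{2} + \frac{i \sqrt{19}}{70}\right) = - \frac{77}{2} - \frac{i \sqrt{19}}{70}$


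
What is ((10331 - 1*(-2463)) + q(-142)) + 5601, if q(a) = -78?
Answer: 18317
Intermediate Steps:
((10331 - 1*(-2463)) + q(-142)) + 5601 = ((10331 - 1*(-2463)) - 78) + 5601 = ((10331 + 2463) - 78) + 5601 = (12794 - 78) + 5601 = 12716 + 5601 = 18317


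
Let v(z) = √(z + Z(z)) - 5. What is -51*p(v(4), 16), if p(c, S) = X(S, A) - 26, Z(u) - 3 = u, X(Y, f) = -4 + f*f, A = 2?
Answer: 1326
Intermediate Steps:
X(Y, f) = -4 + f²
Z(u) = 3 + u
v(z) = -5 + √(3 + 2*z) (v(z) = √(z + (3 + z)) - 5 = √(3 + 2*z) - 5 = -5 + √(3 + 2*z))
p(c, S) = -26 (p(c, S) = (-4 + 2²) - 26 = (-4 + 4) - 26 = 0 - 26 = -26)
-51*p(v(4), 16) = -51*(-26) = 1326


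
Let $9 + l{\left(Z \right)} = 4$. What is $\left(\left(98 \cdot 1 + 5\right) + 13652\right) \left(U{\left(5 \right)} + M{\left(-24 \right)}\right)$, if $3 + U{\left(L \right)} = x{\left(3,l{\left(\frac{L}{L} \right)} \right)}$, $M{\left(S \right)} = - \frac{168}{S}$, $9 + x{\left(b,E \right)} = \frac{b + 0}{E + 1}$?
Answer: $- \frac{316365}{4} \approx -79091.0$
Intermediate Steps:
$l{\left(Z \right)} = -5$ ($l{\left(Z \right)} = -9 + 4 = -5$)
$x{\left(b,E \right)} = -9 + \frac{b}{1 + E}$ ($x{\left(b,E \right)} = -9 + \frac{b + 0}{E + 1} = -9 + \frac{b}{1 + E}$)
$U{\left(L \right)} = - \frac{51}{4}$ ($U{\left(L \right)} = -3 + \frac{-9 + 3 - -45}{1 - 5} = -3 + \frac{-9 + 3 + 45}{-4} = -3 - \frac{39}{4} = - \frac{51}{4}$)
$\left(\left(98 \cdot 1 + 5\right) + 13652\right) \left(U{\left(5 \right)} + M{\left(-24 \right)}\right) = \left(\left(98 \cdot 1 + 5\right) + 13652\right) \left(- \frac{51}{4} - \frac{168}{-24}\right) = \left(\left(98 + 5\right) + 13652\right) \left(- \frac{51}{4} - -7\right) = \left(103 + 13652\right) \left(- \frac{51}{4} + 7\right) = 13755 \left(- \frac{23}{4}\right) = - \frac{316365}{4}$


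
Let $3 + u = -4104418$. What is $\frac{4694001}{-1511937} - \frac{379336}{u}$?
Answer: $- \frac{6230874714863}{2068541991159} \approx -3.0122$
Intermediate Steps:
$u = -4104421$ ($u = -3 - 4104418 = -4104421$)
$\frac{4694001}{-1511937} - \frac{379336}{u} = \frac{4694001}{-1511937} - \frac{379336}{-4104421} = 4694001 \left(- \frac{1}{1511937}\right) - - \frac{379336}{4104421} = - \frac{1564667}{503979} + \frac{379336}{4104421} = - \frac{6230874714863}{2068541991159}$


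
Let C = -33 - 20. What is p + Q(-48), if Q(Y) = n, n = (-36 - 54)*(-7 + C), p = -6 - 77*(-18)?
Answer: 6780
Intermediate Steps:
C = -53
p = 1380 (p = -6 + 1386 = 1380)
n = 5400 (n = (-36 - 54)*(-7 - 53) = -90*(-60) = 5400)
Q(Y) = 5400
p + Q(-48) = 1380 + 5400 = 6780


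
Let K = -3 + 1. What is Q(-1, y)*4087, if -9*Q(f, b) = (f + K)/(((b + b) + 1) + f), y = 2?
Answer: 4087/12 ≈ 340.58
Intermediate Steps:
K = -2
Q(f, b) = -(-2 + f)/(9*(1 + f + 2*b)) (Q(f, b) = -(f - 2)/(9*(((b + b) + 1) + f)) = -(-2 + f)/(9*((2*b + 1) + f)) = -(-2 + f)/(9*((1 + 2*b) + f)) = -(-2 + f)/(9*(1 + f + 2*b)))
Q(-1, y)*4087 = ((2 - 1*(-1))/(9*(1 - 1 + 2*2)))*4087 = ((2 + 1)/(9*(1 - 1 + 4)))*4087 = ((⅑)*3/4)*4087 = ((⅑)*(¼)*3)*4087 = (1/12)*4087 = 4087/12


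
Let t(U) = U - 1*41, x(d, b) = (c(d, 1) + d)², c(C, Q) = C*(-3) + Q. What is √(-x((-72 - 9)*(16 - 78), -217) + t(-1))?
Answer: I*√100861891 ≈ 10043.0*I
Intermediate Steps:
c(C, Q) = Q - 3*C (c(C, Q) = -3*C + Q = Q - 3*C)
x(d, b) = (1 - 2*d)² (x(d, b) = ((1 - 3*d) + d)² = (1 - 2*d)²)
t(U) = -41 + U (t(U) = U - 41 = -41 + U)
√(-x((-72 - 9)*(16 - 78), -217) + t(-1)) = √(-(-1 + 2*((-72 - 9)*(16 - 78)))² + (-41 - 1)) = √(-(-1 + 2*(-81*(-62)))² - 42) = √(-(-1 + 2*5022)² - 42) = √(-(-1 + 10044)² - 42) = √(-1*10043² - 42) = √(-1*100861849 - 42) = √(-100861849 - 42) = √(-100861891) = I*√100861891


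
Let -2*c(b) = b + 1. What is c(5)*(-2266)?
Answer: 6798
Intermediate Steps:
c(b) = -½ - b/2 (c(b) = -(b + 1)/2 = -(1 + b)/2 = -½ - b/2)
c(5)*(-2266) = (-½ - ½*5)*(-2266) = (-½ - 5/2)*(-2266) = -3*(-2266) = 6798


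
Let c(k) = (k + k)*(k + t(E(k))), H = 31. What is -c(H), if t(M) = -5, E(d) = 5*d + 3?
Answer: -1612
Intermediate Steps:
E(d) = 3 + 5*d
c(k) = 2*k*(-5 + k) (c(k) = (k + k)*(k - 5) = (2*k)*(-5 + k) = 2*k*(-5 + k))
-c(H) = -2*31*(-5 + 31) = -2*31*26 = -1*1612 = -1612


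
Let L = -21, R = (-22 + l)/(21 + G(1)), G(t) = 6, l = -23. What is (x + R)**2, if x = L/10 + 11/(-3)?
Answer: 49729/900 ≈ 55.254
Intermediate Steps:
R = -5/3 (R = (-22 - 23)/(21 + 6) = -45/27 = -45*1/27 = -5/3 ≈ -1.6667)
x = -173/30 (x = -21/10 + 11/(-3) = -21*1/10 + 11*(-1/3) = -21/10 - 11/3 = -173/30 ≈ -5.7667)
(x + R)**2 = (-173/30 - 5/3)**2 = (-223/30)**2 = 49729/900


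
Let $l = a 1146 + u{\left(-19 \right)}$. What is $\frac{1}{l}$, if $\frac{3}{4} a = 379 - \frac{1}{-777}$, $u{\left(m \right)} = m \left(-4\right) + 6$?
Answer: $\frac{777}{450035266} \approx 1.7265 \cdot 10^{-6}$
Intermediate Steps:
$u{\left(m \right)} = 6 - 4 m$ ($u{\left(m \right)} = - 4 m + 6 = 6 - 4 m$)
$a = \frac{1177936}{2331}$ ($a = \frac{4 \left(379 - \frac{1}{-777}\right)}{3} = \frac{4 \left(379 - - \frac{1}{777}\right)}{3} = \frac{4 \left(379 + \frac{1}{777}\right)}{3} = \frac{4}{3} \cdot \frac{294484}{777} = \frac{1177936}{2331} \approx 505.33$)
$l = \frac{450035266}{777}$ ($l = \frac{1177936}{2331} \cdot 1146 + \left(6 - -76\right) = \frac{449971552}{777} + \left(6 + 76\right) = \frac{449971552}{777} + 82 = \frac{450035266}{777} \approx 5.792 \cdot 10^{5}$)
$\frac{1}{l} = \frac{1}{\frac{450035266}{777}} = \frac{777}{450035266}$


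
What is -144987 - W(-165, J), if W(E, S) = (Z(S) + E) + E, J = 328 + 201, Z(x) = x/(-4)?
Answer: -578099/4 ≈ -1.4452e+5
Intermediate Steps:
Z(x) = -x/4 (Z(x) = x*(-¼) = -x/4)
J = 529
W(E, S) = 2*E - S/4 (W(E, S) = (-S/4 + E) + E = (E - S/4) + E = 2*E - S/4)
-144987 - W(-165, J) = -144987 - (2*(-165) - ¼*529) = -144987 - (-330 - 529/4) = -144987 - 1*(-1849/4) = -144987 + 1849/4 = -578099/4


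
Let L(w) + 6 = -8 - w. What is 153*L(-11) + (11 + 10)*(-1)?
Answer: -480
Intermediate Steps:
L(w) = -14 - w (L(w) = -6 + (-8 - w) = -14 - w)
153*L(-11) + (11 + 10)*(-1) = 153*(-14 - 1*(-11)) + (11 + 10)*(-1) = 153*(-14 + 11) + 21*(-1) = 153*(-3) - 21 = -459 - 21 = -480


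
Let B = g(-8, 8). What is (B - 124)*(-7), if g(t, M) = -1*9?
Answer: 931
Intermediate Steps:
g(t, M) = -9
B = -9
(B - 124)*(-7) = (-9 - 124)*(-7) = -133*(-7) = 931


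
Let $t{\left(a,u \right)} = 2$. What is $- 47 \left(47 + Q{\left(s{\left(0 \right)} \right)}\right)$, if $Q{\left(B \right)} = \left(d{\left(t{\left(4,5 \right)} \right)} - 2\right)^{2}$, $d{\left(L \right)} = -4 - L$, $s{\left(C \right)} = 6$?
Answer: $-5217$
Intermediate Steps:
$Q{\left(B \right)} = 64$ ($Q{\left(B \right)} = \left(\left(-4 - 2\right) - 2\right)^{2} = \left(-6 - 2\right)^{2} = \left(-8\right)^{2} = 64$)
$- 47 \left(47 + Q{\left(s{\left(0 \right)} \right)}\right) = - 47 \left(47 + 64\right) = \left(-47\right) 111 = -5217$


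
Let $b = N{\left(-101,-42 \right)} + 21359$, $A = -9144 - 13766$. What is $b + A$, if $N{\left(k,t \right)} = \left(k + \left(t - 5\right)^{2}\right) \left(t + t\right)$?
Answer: $-178623$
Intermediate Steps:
$N{\left(k,t \right)} = 2 t \left(k + \left(-5 + t\right)^{2}\right)$ ($N{\left(k,t \right)} = \left(k + \left(-5 + t\right)^{2}\right) 2 t = 2 t \left(k + \left(-5 + t\right)^{2}\right)$)
$A = -22910$ ($A = -9144 - 13766 = -22910$)
$b = -155713$ ($b = 2 \left(-42\right) \left(-101 + \left(-5 - 42\right)^{2}\right) + 21359 = 2 \left(-42\right) \left(-101 + \left(-47\right)^{2}\right) + 21359 = 2 \left(-42\right) \left(-101 + 2209\right) + 21359 = 2 \left(-42\right) 2108 + 21359 = -177072 + 21359 = -155713$)
$b + A = -155713 - 22910 = -178623$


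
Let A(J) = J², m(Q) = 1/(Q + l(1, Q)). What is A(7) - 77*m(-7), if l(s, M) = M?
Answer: 109/2 ≈ 54.500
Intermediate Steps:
m(Q) = 1/(2*Q) (m(Q) = 1/(Q + Q) = 1/(2*Q))
A(7) - 77*m(-7) = 7² - 77/(2*(-7)) = 49 - 77*(-1)/(2*7) = 49 - 77*(-1/14) = 49 + 11/2 = 109/2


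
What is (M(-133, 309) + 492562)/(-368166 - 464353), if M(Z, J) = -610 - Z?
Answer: -492085/832519 ≈ -0.59108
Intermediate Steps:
(M(-133, 309) + 492562)/(-368166 - 464353) = ((-610 - 1*(-133)) + 492562)/(-368166 - 464353) = ((-610 + 133) + 492562)/(-832519) = (-477 + 492562)*(-1/832519) = 492085*(-1/832519) = -492085/832519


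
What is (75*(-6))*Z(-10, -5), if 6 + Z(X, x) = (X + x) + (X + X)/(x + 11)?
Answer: 10950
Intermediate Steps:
Z(X, x) = -6 + X + x + 2*X/(11 + x) (Z(X, x) = -6 + ((X + x) + (X + X)/(x + 11)) = -6 + ((X + x) + (2*X)/(11 + x)) = -6 + ((X + x) + 2*X/(11 + x)) = -6 + (X + x + 2*X/(11 + x)) = -6 + X + x + 2*X/(11 + x))
(75*(-6))*Z(-10, -5) = (75*(-6))*((-66 + (-5)² + 5*(-5) + 13*(-10) - 10*(-5))/(11 - 5)) = -450*(-66 + 25 - 25 - 130 + 50)/6 = -75*(-146) = -450*(-73/3) = 10950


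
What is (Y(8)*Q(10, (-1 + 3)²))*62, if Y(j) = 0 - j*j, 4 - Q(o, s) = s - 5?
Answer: -19840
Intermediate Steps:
Q(o, s) = 9 - s (Q(o, s) = 4 - (s - 5) = 4 - (-5 + s) = 4 + (5 - s) = 9 - s)
Y(j) = -j² (Y(j) = 0 - j² = -j²)
(Y(8)*Q(10, (-1 + 3)²))*62 = ((-1*8²)*(9 - (-1 + 3)²))*62 = ((-1*64)*(9 - 1*2²))*62 = -64*(9 - 1*4)*62 = -64*(9 - 4)*62 = -64*5*62 = -320*62 = -19840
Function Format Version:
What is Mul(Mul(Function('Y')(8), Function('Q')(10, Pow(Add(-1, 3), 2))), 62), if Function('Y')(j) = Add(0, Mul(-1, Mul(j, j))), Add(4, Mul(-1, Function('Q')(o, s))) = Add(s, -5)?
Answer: -19840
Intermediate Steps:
Function('Q')(o, s) = Add(9, Mul(-1, s)) (Function('Q')(o, s) = Add(4, Mul(-1, Add(s, -5))) = Add(4, Mul(-1, Add(-5, s))) = Add(4, Add(5, Mul(-1, s))) = Add(9, Mul(-1, s)))
Function('Y')(j) = Mul(-1, Pow(j, 2)) (Function('Y')(j) = Add(0, Mul(-1, Pow(j, 2))) = Mul(-1, Pow(j, 2)))
Mul(Mul(Function('Y')(8), Function('Q')(10, Pow(Add(-1, 3), 2))), 62) = Mul(Mul(Mul(-1, Pow(8, 2)), Add(9, Mul(-1, Pow(Add(-1, 3), 2)))), 62) = Mul(Mul(Mul(-1, 64), Add(9, Mul(-1, Pow(2, 2)))), 62) = Mul(Mul(-64, Add(9, Mul(-1, 4))), 62) = Mul(Mul(-64, Add(9, -4)), 62) = Mul(Mul(-64, 5), 62) = Mul(-320, 62) = -19840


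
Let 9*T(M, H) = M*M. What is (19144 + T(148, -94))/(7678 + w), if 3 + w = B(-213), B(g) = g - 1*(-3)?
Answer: 38840/13437 ≈ 2.8905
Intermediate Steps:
B(g) = 3 + g (B(g) = g + 3 = 3 + g)
T(M, H) = M²/9 (T(M, H) = (M*M)/9 = M²/9)
w = -213 (w = -3 + (3 - 213) = -3 - 210 = -213)
(19144 + T(148, -94))/(7678 + w) = (19144 + (⅑)*148²)/(7678 - 213) = (19144 + (⅑)*21904)/7465 = (19144 + 21904/9)*(1/7465) = (194200/9)*(1/7465) = 38840/13437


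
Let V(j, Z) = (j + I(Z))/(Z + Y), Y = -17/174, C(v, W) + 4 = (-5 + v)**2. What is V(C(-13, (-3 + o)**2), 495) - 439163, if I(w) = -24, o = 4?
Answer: -37817591915/86113 ≈ -4.3916e+5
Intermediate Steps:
C(v, W) = -4 + (-5 + v)**2
Y = -17/174 (Y = -17*1/174 = -17/174 ≈ -0.097701)
V(j, Z) = (-24 + j)/(-17/174 + Z) (V(j, Z) = (j - 24)/(Z - 17/174) = (-24 + j)/(-17/174 + Z))
V(C(-13, (-3 + o)**2), 495) - 439163 = 174*(-24 + (-4 + (-5 - 13)**2))/(-17 + 174*495) - 439163 = 174*(-24 + (-4 + (-18)**2))/(-17 + 86130) - 439163 = 174*(-24 + (-4 + 324))/86113 - 439163 = 174*(1/86113)*(-24 + 320) - 439163 = 174*(1/86113)*296 - 439163 = 51504/86113 - 439163 = -37817591915/86113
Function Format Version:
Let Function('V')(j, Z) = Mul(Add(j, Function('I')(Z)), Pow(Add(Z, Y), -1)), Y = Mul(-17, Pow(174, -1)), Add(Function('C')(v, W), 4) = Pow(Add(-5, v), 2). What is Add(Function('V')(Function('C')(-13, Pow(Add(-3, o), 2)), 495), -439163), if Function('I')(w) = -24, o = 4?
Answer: Rational(-37817591915, 86113) ≈ -4.3916e+5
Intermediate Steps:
Function('C')(v, W) = Add(-4, Pow(Add(-5, v), 2))
Y = Rational(-17, 174) (Y = Mul(-17, Rational(1, 174)) = Rational(-17, 174) ≈ -0.097701)
Function('V')(j, Z) = Mul(Pow(Add(Rational(-17, 174), Z), -1), Add(-24, j)) (Function('V')(j, Z) = Mul(Add(j, -24), Pow(Add(Z, Rational(-17, 174)), -1)) = Mul(Add(-24, j), Pow(Add(Rational(-17, 174), Z), -1)) = Mul(Pow(Add(Rational(-17, 174), Z), -1), Add(-24, j)))
Add(Function('V')(Function('C')(-13, Pow(Add(-3, o), 2)), 495), -439163) = Add(Mul(174, Pow(Add(-17, Mul(174, 495)), -1), Add(-24, Add(-4, Pow(Add(-5, -13), 2)))), -439163) = Add(Mul(174, Pow(Add(-17, 86130), -1), Add(-24, Add(-4, Pow(-18, 2)))), -439163) = Add(Mul(174, Pow(86113, -1), Add(-24, Add(-4, 324))), -439163) = Add(Mul(174, Rational(1, 86113), Add(-24, 320)), -439163) = Add(Mul(174, Rational(1, 86113), 296), -439163) = Add(Rational(51504, 86113), -439163) = Rational(-37817591915, 86113)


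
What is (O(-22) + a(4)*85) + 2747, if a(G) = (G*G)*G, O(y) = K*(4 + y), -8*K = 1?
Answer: 32757/4 ≈ 8189.3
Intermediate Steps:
K = -⅛ (K = -⅛*1 = -⅛ ≈ -0.12500)
O(y) = -½ - y/8 (O(y) = -(4 + y)/8 = -½ - y/8)
a(G) = G³ (a(G) = G²*G = G³)
(O(-22) + a(4)*85) + 2747 = ((-½ - ⅛*(-22)) + 4³*85) + 2747 = ((-½ + 11/4) + 64*85) + 2747 = (9/4 + 5440) + 2747 = 21769/4 + 2747 = 32757/4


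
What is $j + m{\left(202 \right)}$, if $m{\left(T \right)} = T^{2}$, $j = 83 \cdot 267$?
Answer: $62965$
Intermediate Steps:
$j = 22161$
$j + m{\left(202 \right)} = 22161 + 202^{2} = 22161 + 40804 = 62965$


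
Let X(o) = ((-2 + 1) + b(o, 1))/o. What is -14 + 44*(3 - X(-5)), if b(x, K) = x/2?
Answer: 436/5 ≈ 87.200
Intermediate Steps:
b(x, K) = x/2 (b(x, K) = x*(1/2) = x/2)
X(o) = (-1 + o/2)/o (X(o) = ((-2 + 1) + o/2)/o = (-1 + o/2)/o)
-14 + 44*(3 - X(-5)) = -14 + 44*(3 - (-2 - 5)/(2*(-5))) = -14 + 44*(3 - (-1)*(-7)/(2*5)) = -14 + 44*(3 - 1*7/10) = -14 + 44*(3 - 7/10) = -14 + 44*(23/10) = -14 + 506/5 = 436/5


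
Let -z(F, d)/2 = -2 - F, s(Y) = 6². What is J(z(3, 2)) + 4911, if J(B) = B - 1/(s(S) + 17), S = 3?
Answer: 260812/53 ≈ 4921.0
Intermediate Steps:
s(Y) = 36
z(F, d) = 4 + 2*F (z(F, d) = -2*(-2 - F) = 4 + 2*F)
J(B) = -1/53 + B (J(B) = B - 1/(36 + 17) = B - 1/53 = -1/53 + B)
J(z(3, 2)) + 4911 = (-1/53 + (4 + 2*3)) + 4911 = (-1/53 + (4 + 6)) + 4911 = (-1/53 + 10) + 4911 = 529/53 + 4911 = 260812/53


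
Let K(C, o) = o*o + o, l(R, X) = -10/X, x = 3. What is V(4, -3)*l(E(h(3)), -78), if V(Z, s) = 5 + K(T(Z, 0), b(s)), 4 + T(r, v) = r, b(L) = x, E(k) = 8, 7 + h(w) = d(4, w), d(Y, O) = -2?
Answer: 85/39 ≈ 2.1795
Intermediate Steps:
h(w) = -9 (h(w) = -7 - 2 = -9)
b(L) = 3
T(r, v) = -4 + r
K(C, o) = o + o² (K(C, o) = o² + o = o + o²)
V(Z, s) = 17 (V(Z, s) = 5 + 3*(1 + 3) = 5 + 3*4 = 5 + 12 = 17)
V(4, -3)*l(E(h(3)), -78) = 17*(-10/(-78)) = 17*(-10*(-1/78)) = 17*(5/39) = 85/39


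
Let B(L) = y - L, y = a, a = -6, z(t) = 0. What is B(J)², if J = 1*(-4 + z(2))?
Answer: 4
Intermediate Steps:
y = -6
J = -4 (J = 1*(-4 + 0) = 1*(-4) = -4)
B(L) = -6 - L
B(J)² = (-6 - 1*(-4))² = (-6 + 4)² = (-2)² = 4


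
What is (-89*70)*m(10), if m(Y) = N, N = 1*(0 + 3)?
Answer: -18690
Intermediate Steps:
N = 3 (N = 1*3 = 3)
m(Y) = 3
(-89*70)*m(10) = -89*70*3 = -6230*3 = -18690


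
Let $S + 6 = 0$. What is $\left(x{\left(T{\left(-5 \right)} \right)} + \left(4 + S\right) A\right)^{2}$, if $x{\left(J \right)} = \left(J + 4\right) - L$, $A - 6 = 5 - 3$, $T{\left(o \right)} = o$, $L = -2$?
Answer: $225$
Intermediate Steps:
$S = -6$ ($S = -6 + 0 = -6$)
$A = 8$ ($A = 6 + \left(5 - 3\right) = 6 + 2 = 8$)
$x{\left(J \right)} = 6 + J$ ($x{\left(J \right)} = \left(J + 4\right) - -2 = \left(4 + J\right) + 2 = 6 + J$)
$\left(x{\left(T{\left(-5 \right)} \right)} + \left(4 + S\right) A\right)^{2} = \left(\left(6 - 5\right) + \left(4 - 6\right) 8\right)^{2} = \left(1 - 16\right)^{2} = \left(-15\right)^{2} = 225$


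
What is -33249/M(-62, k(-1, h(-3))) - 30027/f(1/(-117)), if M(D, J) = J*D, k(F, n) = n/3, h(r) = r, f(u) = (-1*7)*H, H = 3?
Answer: 387815/434 ≈ 893.58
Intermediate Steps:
f(u) = -21 (f(u) = -1*7*3 = -7*3 = -21)
k(F, n) = n/3 (k(F, n) = n*(⅓) = n/3)
M(D, J) = D*J
-33249/M(-62, k(-1, h(-3))) - 30027/f(1/(-117)) = -33249/((-62*(-3)/3)) - 30027/(-21) = -33249/((-62*(-1))) - 30027*(-1/21) = -33249/62 + 10009/7 = 387815/434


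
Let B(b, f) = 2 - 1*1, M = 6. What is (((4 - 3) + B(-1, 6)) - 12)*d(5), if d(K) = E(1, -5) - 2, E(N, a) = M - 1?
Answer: -30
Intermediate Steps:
E(N, a) = 5 (E(N, a) = 6 - 1 = 5)
B(b, f) = 1 (B(b, f) = 2 - 1 = 1)
d(K) = 3 (d(K) = 5 - 2 = 3)
(((4 - 3) + B(-1, 6)) - 12)*d(5) = (((4 - 3) + 1) - 12)*3 = ((1 + 1) - 12)*3 = (2 - 12)*3 = -10*3 = -30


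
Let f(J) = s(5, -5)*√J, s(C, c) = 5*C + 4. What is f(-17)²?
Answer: -14297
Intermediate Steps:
s(C, c) = 4 + 5*C
f(J) = 29*√J (f(J) = (4 + 5*5)*√J = (4 + 25)*√J = 29*√J)
f(-17)² = (29*√(-17))² = (29*(I*√17))² = (29*I*√17)² = -14297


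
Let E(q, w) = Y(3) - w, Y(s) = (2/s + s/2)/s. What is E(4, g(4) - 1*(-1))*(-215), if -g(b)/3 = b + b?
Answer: -91805/18 ≈ -5100.3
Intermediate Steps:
Y(s) = (s/2 + 2/s)/s (Y(s) = (2/s + s*(1/2))/s = (2/s + s/2)/s = (s/2 + 2/s)/s)
g(b) = -6*b (g(b) = -3*(b + b) = -6*b)
E(q, w) = 13/18 - w (E(q, w) = (1/2 + 2/3**2) - w = (1/2 + 2*(1/9)) - w = (1/2 + 2/9) - w = 13/18 - w)
E(4, g(4) - 1*(-1))*(-215) = (13/18 - (-6*4 - 1*(-1)))*(-215) = (13/18 - (-24 + 1))*(-215) = (13/18 - 1*(-23))*(-215) = (13/18 + 23)*(-215) = (427/18)*(-215) = -91805/18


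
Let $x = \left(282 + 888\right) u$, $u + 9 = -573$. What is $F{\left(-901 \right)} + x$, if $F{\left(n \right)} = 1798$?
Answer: $-679142$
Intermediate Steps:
$u = -582$ ($u = -9 - 573 = -582$)
$x = -680940$ ($x = \left(282 + 888\right) \left(-582\right) = 1170 \left(-582\right) = -680940$)
$F{\left(-901 \right)} + x = 1798 - 680940 = -679142$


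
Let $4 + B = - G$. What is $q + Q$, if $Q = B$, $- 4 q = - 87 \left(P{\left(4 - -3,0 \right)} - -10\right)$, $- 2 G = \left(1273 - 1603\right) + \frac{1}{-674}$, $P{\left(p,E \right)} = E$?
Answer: $\frac{65377}{1348} \approx 48.499$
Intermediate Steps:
$G = \frac{222421}{1348}$ ($G = - \frac{\left(1273 - 1603\right) + \frac{1}{-674}}{2} = - \frac{-330 - \frac{1}{674}}{2} = \left(- \frac{1}{2}\right) \left(- \frac{222421}{674}\right) = \frac{222421}{1348} \approx 165.0$)
$q = \frac{435}{2}$ ($q = - \frac{\left(-87\right) \left(0 - -10\right)}{4} = - \frac{\left(-87\right) \left(0 + 10\right)}{4} = - \frac{\left(-87\right) 10}{4} = \left(- \frac{1}{4}\right) \left(-870\right) = \frac{435}{2} \approx 217.5$)
$B = - \frac{227813}{1348}$ ($B = -4 - \frac{222421}{1348} = - \frac{227813}{1348} \approx -169.0$)
$Q = - \frac{227813}{1348} \approx -169.0$
$q + Q = \frac{435}{2} - \frac{227813}{1348} = \frac{65377}{1348}$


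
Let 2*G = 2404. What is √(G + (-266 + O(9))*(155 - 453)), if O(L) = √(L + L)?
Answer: √(80470 - 894*√2) ≈ 281.44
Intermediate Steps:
G = 1202 (G = (½)*2404 = 1202)
O(L) = √2*√L (O(L) = √(2*L) = √2*√L)
√(G + (-266 + O(9))*(155 - 453)) = √(1202 + (-266 + √2*√9)*(155 - 453)) = √(1202 + (-266 + √2*3)*(-298)) = √(1202 + (-266 + 3*√2)*(-298)) = √(1202 + (79268 - 894*√2)) = √(80470 - 894*√2)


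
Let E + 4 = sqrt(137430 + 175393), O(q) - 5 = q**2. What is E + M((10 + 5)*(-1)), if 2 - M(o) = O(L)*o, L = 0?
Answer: 73 + sqrt(312823) ≈ 632.31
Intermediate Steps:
O(q) = 5 + q**2
E = -4 + sqrt(312823) (E = -4 + sqrt(137430 + 175393) = -4 + sqrt(312823) ≈ 555.31)
M(o) = 2 - 5*o (M(o) = 2 - (5 + 0**2)*o = 2 - (5 + 0)*o = 2 - 5*o)
E + M((10 + 5)*(-1)) = (-4 + sqrt(312823)) + (2 - 5*(10 + 5)*(-1)) = (-4 + sqrt(312823)) + (2 - 75*(-1)) = (-4 + sqrt(312823)) + (2 - 5*(-15)) = (-4 + sqrt(312823)) + (2 + 75) = (-4 + sqrt(312823)) + 77 = 73 + sqrt(312823)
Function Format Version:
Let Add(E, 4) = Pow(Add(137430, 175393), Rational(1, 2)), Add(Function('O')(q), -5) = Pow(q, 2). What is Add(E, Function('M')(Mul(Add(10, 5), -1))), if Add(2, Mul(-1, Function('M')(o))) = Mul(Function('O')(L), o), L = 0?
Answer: Add(73, Pow(312823, Rational(1, 2))) ≈ 632.31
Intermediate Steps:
Function('O')(q) = Add(5, Pow(q, 2))
E = Add(-4, Pow(312823, Rational(1, 2))) (E = Add(-4, Pow(Add(137430, 175393), Rational(1, 2))) = Add(-4, Pow(312823, Rational(1, 2))) ≈ 555.31)
Function('M')(o) = Add(2, Mul(-5, o)) (Function('M')(o) = Add(2, Mul(-1, Mul(Add(5, Pow(0, 2)), o))) = Add(2, Mul(-1, Mul(Add(5, 0), o))) = Add(2, Mul(-1, Mul(5, o))) = Add(2, Mul(-5, o)))
Add(E, Function('M')(Mul(Add(10, 5), -1))) = Add(Add(-4, Pow(312823, Rational(1, 2))), Add(2, Mul(-5, Mul(Add(10, 5), -1)))) = Add(Add(-4, Pow(312823, Rational(1, 2))), Add(2, Mul(-5, Mul(15, -1)))) = Add(Add(-4, Pow(312823, Rational(1, 2))), Add(2, Mul(-5, -15))) = Add(Add(-4, Pow(312823, Rational(1, 2))), Add(2, 75)) = Add(Add(-4, Pow(312823, Rational(1, 2))), 77) = Add(73, Pow(312823, Rational(1, 2)))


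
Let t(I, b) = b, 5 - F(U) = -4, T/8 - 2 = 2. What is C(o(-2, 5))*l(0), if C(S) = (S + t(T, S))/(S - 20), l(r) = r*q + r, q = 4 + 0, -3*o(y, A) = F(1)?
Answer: 0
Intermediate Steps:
T = 32 (T = 16 + 8*2 = 16 + 16 = 32)
F(U) = 9 (F(U) = 5 - 1*(-4) = 5 + 4 = 9)
o(y, A) = -3 (o(y, A) = -⅓*9 = -3)
q = 4
l(r) = 5*r (l(r) = r*4 + r = 4*r + r = 5*r)
C(S) = 2*S/(-20 + S) (C(S) = (S + S)/(S - 20) = (2*S)/(-20 + S) = 2*S/(-20 + S))
C(o(-2, 5))*l(0) = (2*(-3)/(-20 - 3))*(5*0) = (2*(-3)/(-23))*0 = (2*(-3)*(-1/23))*0 = (6/23)*0 = 0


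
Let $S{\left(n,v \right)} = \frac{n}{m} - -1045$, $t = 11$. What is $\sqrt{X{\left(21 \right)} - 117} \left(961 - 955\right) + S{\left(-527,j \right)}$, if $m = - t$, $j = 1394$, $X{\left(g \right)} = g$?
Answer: $\frac{12022}{11} + 24 i \sqrt{6} \approx 1092.9 + 58.788 i$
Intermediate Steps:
$m = -11$ ($m = \left(-1\right) 11 = -11$)
$S{\left(n,v \right)} = 1045 - \frac{n}{11}$ ($S{\left(n,v \right)} = \frac{n}{-11} - -1045 = n \left(- \frac{1}{11}\right) + 1045 = - \frac{n}{11} + 1045 = 1045 - \frac{n}{11}$)
$\sqrt{X{\left(21 \right)} - 117} \left(961 - 955\right) + S{\left(-527,j \right)} = \sqrt{21 - 117} \left(961 - 955\right) + \left(1045 - - \frac{527}{11}\right) = \sqrt{-96} \cdot 6 + \left(1045 + \frac{527}{11}\right) = 4 i \sqrt{6} \cdot 6 + \frac{12022}{11} = 24 i \sqrt{6} + \frac{12022}{11} = \frac{12022}{11} + 24 i \sqrt{6}$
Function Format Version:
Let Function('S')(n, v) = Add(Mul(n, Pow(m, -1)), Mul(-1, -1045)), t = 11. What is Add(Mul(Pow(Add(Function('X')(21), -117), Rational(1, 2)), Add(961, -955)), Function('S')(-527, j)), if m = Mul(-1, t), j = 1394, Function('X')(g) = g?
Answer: Add(Rational(12022, 11), Mul(24, I, Pow(6, Rational(1, 2)))) ≈ Add(1092.9, Mul(58.788, I))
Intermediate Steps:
m = -11 (m = Mul(-1, 11) = -11)
Function('S')(n, v) = Add(1045, Mul(Rational(-1, 11), n)) (Function('S')(n, v) = Add(Mul(n, Pow(-11, -1)), Mul(-1, -1045)) = Add(Mul(n, Rational(-1, 11)), 1045) = Add(Mul(Rational(-1, 11), n), 1045) = Add(1045, Mul(Rational(-1, 11), n)))
Add(Mul(Pow(Add(Function('X')(21), -117), Rational(1, 2)), Add(961, -955)), Function('S')(-527, j)) = Add(Mul(Pow(Add(21, -117), Rational(1, 2)), Add(961, -955)), Add(1045, Mul(Rational(-1, 11), -527))) = Add(Mul(Pow(-96, Rational(1, 2)), 6), Add(1045, Rational(527, 11))) = Add(Mul(Mul(4, I, Pow(6, Rational(1, 2))), 6), Rational(12022, 11)) = Add(Mul(24, I, Pow(6, Rational(1, 2))), Rational(12022, 11)) = Add(Rational(12022, 11), Mul(24, I, Pow(6, Rational(1, 2))))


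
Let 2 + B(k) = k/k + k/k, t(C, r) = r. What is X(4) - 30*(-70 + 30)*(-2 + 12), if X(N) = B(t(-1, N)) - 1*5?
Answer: 11995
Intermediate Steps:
B(k) = 0 (B(k) = -2 + (k/k + k/k) = -2 + (1 + 1) = -2 + 2 = 0)
X(N) = -5 (X(N) = 0 - 1*5 = 0 - 5 = -5)
X(4) - 30*(-70 + 30)*(-2 + 12) = -5 - 30*(-70 + 30)*(-2 + 12) = -5 - (-1200)*10 = -5 - 30*(-400) = -5 + 12000 = 11995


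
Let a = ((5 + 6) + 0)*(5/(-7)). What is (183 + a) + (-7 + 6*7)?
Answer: 1471/7 ≈ 210.14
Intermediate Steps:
a = -55/7 (a = (11 + 0)*(5*(-1/7)) = 11*(-5/7) = -55/7 ≈ -7.8571)
(183 + a) + (-7 + 6*7) = (183 - 55/7) + (-7 + 6*7) = 1226/7 + (-7 + 42) = 1226/7 + 35 = 1471/7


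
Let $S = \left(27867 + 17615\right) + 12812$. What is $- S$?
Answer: $-58294$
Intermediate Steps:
$S = 58294$ ($S = 45482 + 12812 = 58294$)
$- S = \left(-1\right) 58294 = -58294$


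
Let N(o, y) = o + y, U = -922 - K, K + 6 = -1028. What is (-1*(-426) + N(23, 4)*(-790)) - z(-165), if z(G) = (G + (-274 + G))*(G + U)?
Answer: -52916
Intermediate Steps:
K = -1034 (K = -6 - 1028 = -1034)
U = 112 (U = -922 - 1*(-1034) = -922 + 1034 = 112)
z(G) = (-274 + 2*G)*(112 + G) (z(G) = (G + (-274 + G))*(G + 112) = (-274 + 2*G)*(112 + G))
(-1*(-426) + N(23, 4)*(-790)) - z(-165) = (-1*(-426) + (23 + 4)*(-790)) - (-30688 - 50*(-165) + 2*(-165)**2) = (426 + 27*(-790)) - (-30688 + 8250 + 2*27225) = (426 - 21330) - (-30688 + 8250 + 54450) = -20904 - 1*32012 = -20904 - 32012 = -52916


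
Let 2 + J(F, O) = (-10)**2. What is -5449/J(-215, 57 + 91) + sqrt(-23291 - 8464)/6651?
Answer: -5449/98 + I*sqrt(31755)/6651 ≈ -55.602 + 0.026793*I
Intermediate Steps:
J(F, O) = 98 (J(F, O) = -2 + (-10)**2 = -2 + 100 = 98)
-5449/J(-215, 57 + 91) + sqrt(-23291 - 8464)/6651 = -5449/98 + sqrt(-23291 - 8464)/6651 = -5449*1/98 + sqrt(-31755)*(1/6651) = -5449/98 + (I*sqrt(31755))*(1/6651) = -5449/98 + I*sqrt(31755)/6651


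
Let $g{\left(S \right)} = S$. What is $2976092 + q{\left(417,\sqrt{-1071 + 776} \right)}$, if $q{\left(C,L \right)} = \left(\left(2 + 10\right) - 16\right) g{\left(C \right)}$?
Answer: $2974424$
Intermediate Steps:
$q{\left(C,L \right)} = - 4 C$ ($q{\left(C,L \right)} = \left(\left(2 + 10\right) - 16\right) C = \left(12 - 16\right) C = - 4 C$)
$2976092 + q{\left(417,\sqrt{-1071 + 776} \right)} = 2976092 - 1668 = 2974424$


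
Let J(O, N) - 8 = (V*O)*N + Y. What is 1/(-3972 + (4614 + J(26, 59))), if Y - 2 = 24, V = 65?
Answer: 1/100386 ≈ 9.9615e-6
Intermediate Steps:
Y = 26 (Y = 2 + 24 = 26)
J(O, N) = 34 + 65*N*O (J(O, N) = 8 + ((65*O)*N + 26) = 8 + (65*N*O + 26) = 8 + (26 + 65*N*O) = 34 + 65*N*O)
1/(-3972 + (4614 + J(26, 59))) = 1/(-3972 + (4614 + (34 + 65*59*26))) = 1/(-3972 + (4614 + (34 + 99710))) = 1/(-3972 + (4614 + 99744)) = 1/(-3972 + 104358) = 1/100386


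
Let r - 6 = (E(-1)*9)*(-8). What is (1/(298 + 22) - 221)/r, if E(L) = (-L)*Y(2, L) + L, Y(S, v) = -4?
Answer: -23573/39040 ≈ -0.60382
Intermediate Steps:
E(L) = 5*L (E(L) = -L*(-4) + L = 4*L + L = 5*L)
r = 366 (r = 6 + ((5*(-1))*9)*(-8) = 6 - 5*9*(-8) = 6 - 45*(-8) = 6 + 360 = 366)
(1/(298 + 22) - 221)/r = (1/(298 + 22) - 221)/366 = (1/320 - 221)*(1/366) = -70719/320*1/366 = -23573/39040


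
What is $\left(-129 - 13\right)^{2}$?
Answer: $20164$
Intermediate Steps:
$\left(-129 - 13\right)^{2} = \left(-142\right)^{2} = 20164$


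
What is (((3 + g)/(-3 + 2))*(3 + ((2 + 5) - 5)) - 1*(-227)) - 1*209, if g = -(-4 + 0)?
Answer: -17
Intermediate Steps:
g = 4 (g = -1*(-4) = 4)
(((3 + g)/(-3 + 2))*(3 + ((2 + 5) - 5)) - 1*(-227)) - 1*209 = (((3 + 4)/(-3 + 2))*(3 + ((2 + 5) - 5)) - 1*(-227)) - 1*209 = ((7/(-1))*(3 + (7 - 5)) + 227) - 209 = ((7*(-1))*(3 + 2) + 227) - 209 = (-7*5 + 227) - 209 = (-35 + 227) - 209 = 192 - 209 = -17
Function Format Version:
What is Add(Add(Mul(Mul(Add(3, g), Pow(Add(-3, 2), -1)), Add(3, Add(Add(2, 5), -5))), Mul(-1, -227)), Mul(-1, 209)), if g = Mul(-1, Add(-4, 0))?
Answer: -17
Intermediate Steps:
g = 4 (g = Mul(-1, -4) = 4)
Add(Add(Mul(Mul(Add(3, g), Pow(Add(-3, 2), -1)), Add(3, Add(Add(2, 5), -5))), Mul(-1, -227)), Mul(-1, 209)) = Add(Add(Mul(Mul(Add(3, 4), Pow(Add(-3, 2), -1)), Add(3, Add(Add(2, 5), -5))), Mul(-1, -227)), Mul(-1, 209)) = Add(Add(Mul(Mul(7, Pow(-1, -1)), Add(3, Add(7, -5))), 227), -209) = Add(Add(Mul(Mul(7, -1), Add(3, 2)), 227), -209) = Add(Add(Mul(-7, 5), 227), -209) = Add(Add(-35, 227), -209) = Add(192, -209) = -17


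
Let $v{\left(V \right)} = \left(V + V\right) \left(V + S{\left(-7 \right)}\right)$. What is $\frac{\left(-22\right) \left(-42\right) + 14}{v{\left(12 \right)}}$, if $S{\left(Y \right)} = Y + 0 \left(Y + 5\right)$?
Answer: $\frac{469}{60} \approx 7.8167$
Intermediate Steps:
$S{\left(Y \right)} = Y$ ($S{\left(Y \right)} = Y + 0 \left(5 + Y\right) = Y + 0 = Y$)
$v{\left(V \right)} = 2 V \left(-7 + V\right)$ ($v{\left(V \right)} = \left(V + V\right) \left(V - 7\right) = 2 V \left(-7 + V\right)$)
$\frac{\left(-22\right) \left(-42\right) + 14}{v{\left(12 \right)}} = \frac{\left(-22\right) \left(-42\right) + 14}{2 \cdot 12 \left(-7 + 12\right)} = \frac{924 + 14}{2 \cdot 12 \cdot 5} = \frac{938}{120} = 938 \cdot \frac{1}{120} = \frac{469}{60}$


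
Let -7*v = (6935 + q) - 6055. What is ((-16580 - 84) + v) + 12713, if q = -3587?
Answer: -24950/7 ≈ -3564.3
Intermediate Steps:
v = 2707/7 (v = -((6935 - 3587) - 6055)/7 = -(3348 - 6055)/7 = -⅐*(-2707) = 2707/7 ≈ 386.71)
((-16580 - 84) + v) + 12713 = ((-16580 - 84) + 2707/7) + 12713 = (-16664 + 2707/7) + 12713 = -113941/7 + 12713 = -24950/7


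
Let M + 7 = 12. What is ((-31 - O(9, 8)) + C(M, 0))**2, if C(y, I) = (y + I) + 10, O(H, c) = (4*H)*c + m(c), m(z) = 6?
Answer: 96100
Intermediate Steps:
M = 5 (M = -7 + 12 = 5)
O(H, c) = 6 + 4*H*c (O(H, c) = (4*H)*c + 6 = 4*H*c + 6 = 6 + 4*H*c)
C(y, I) = 10 + I + y (C(y, I) = (I + y) + 10 = 10 + I + y)
((-31 - O(9, 8)) + C(M, 0))**2 = ((-31 - (6 + 4*9*8)) + (10 + 0 + 5))**2 = ((-31 - (6 + 288)) + 15)**2 = ((-31 - 1*294) + 15)**2 = ((-31 - 294) + 15)**2 = (-325 + 15)**2 = (-310)**2 = 96100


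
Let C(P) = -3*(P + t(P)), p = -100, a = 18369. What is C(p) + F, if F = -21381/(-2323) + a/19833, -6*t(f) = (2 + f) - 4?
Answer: 3979554417/15357353 ≈ 259.13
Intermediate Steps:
t(f) = ⅓ - f/6 (t(f) = -((2 + f) - 4)/6 = -(-2 + f)/6 = ⅓ - f/6)
F = 155573520/15357353 (F = -21381/(-2323) + 18369/19833 = -21381*(-1/2323) + 18369*(1/19833) = 21381/2323 + 6123/6611 = 155573520/15357353 ≈ 10.130)
C(P) = -1 - 5*P/2 (C(P) = -3*(P + (⅓ - P/6)) = -3*(⅓ + 5*P/6) = -1 - 5*P/2)
C(p) + F = (-1 - 5/2*(-100)) + 155573520/15357353 = (-1 + 250) + 155573520/15357353 = 249 + 155573520/15357353 = 3979554417/15357353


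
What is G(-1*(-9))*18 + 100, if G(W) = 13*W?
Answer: 2206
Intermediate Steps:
G(-1*(-9))*18 + 100 = (13*(-1*(-9)))*18 + 100 = (13*9)*18 + 100 = 117*18 + 100 = 2106 + 100 = 2206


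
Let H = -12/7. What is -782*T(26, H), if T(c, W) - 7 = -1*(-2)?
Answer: -7038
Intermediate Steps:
H = -12/7 (H = -12*⅐ = -12/7 ≈ -1.7143)
T(c, W) = 9 (T(c, W) = 7 - 1*(-2) = 7 + 2 = 9)
-782*T(26, H) = -782*9 = -7038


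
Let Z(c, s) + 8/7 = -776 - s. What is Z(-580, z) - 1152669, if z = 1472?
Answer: -8084427/7 ≈ -1.1549e+6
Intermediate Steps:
Z(c, s) = -5440/7 - s (Z(c, s) = -8/7 + (-776 - s) = -5440/7 - s)
Z(-580, z) - 1152669 = (-5440/7 - 1*1472) - 1152669 = (-5440/7 - 1472) - 1152669 = -15744/7 - 1152669 = -8084427/7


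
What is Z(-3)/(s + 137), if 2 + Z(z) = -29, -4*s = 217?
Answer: -124/331 ≈ -0.37462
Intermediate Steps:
s = -217/4 (s = -1/4*217 = -217/4 ≈ -54.250)
Z(z) = -31 (Z(z) = -2 - 29 = -31)
Z(-3)/(s + 137) = -31/(-217/4 + 137) = -31/(331/4) = (4/331)*(-31) = -124/331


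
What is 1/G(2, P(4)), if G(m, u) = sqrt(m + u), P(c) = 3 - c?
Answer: 1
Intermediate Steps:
1/G(2, P(4)) = 1/(sqrt(2 + (3 - 1*4))) = 1/(sqrt(2 + (3 - 4))) = 1/(sqrt(2 - 1)) = 1/(sqrt(1)) = 1/1 = 1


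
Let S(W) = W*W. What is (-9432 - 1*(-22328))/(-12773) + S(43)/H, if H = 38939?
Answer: -478540067/497367847 ≈ -0.96214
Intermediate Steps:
S(W) = W²
(-9432 - 1*(-22328))/(-12773) + S(43)/H = (-9432 - 1*(-22328))/(-12773) + 43²/38939 = (-9432 + 22328)*(-1/12773) + 1849*(1/38939) = 12896*(-1/12773) + 1849/38939 = -12896/12773 + 1849/38939 = -478540067/497367847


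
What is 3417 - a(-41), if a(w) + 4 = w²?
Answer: 1740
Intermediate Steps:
a(w) = -4 + w²
3417 - a(-41) = 3417 - (-4 + (-41)²) = 3417 - (-4 + 1681) = 3417 - 1*1677 = 3417 - 1677 = 1740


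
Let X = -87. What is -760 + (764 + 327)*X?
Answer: -95677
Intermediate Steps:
-760 + (764 + 327)*X = -760 + (764 + 327)*(-87) = -760 + 1091*(-87) = -760 - 94917 = -95677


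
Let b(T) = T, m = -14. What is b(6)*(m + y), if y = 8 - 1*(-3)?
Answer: -18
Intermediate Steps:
y = 11 (y = 8 + 3 = 11)
b(6)*(m + y) = 6*(-14 + 11) = 6*(-3) = -18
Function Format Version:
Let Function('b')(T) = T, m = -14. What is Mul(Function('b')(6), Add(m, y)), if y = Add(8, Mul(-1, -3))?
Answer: -18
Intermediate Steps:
y = 11 (y = Add(8, 3) = 11)
Mul(Function('b')(6), Add(m, y)) = Mul(6, Add(-14, 11)) = Mul(6, -3) = -18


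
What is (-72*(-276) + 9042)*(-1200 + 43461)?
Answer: 1221934554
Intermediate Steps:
(-72*(-276) + 9042)*(-1200 + 43461) = (19872 + 9042)*42261 = 28914*42261 = 1221934554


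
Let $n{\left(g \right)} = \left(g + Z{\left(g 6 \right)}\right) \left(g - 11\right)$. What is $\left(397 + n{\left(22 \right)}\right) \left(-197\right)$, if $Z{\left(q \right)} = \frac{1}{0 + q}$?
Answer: $- \frac{1510793}{12} \approx -1.259 \cdot 10^{5}$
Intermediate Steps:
$Z{\left(q \right)} = \frac{1}{q}$
$n{\left(g \right)} = \left(-11 + g\right) \left(g + \frac{1}{6 g}\right)$ ($n{\left(g \right)} = \left(g + \frac{1}{g 6}\right) \left(g - 11\right) = \left(g + \frac{1}{6 g}\right) \left(-11 + g\right) = \left(-11 + g\right) \left(g + \frac{1}{6 g}\right)$)
$\left(397 + n{\left(22 \right)}\right) \left(-197\right) = \left(397 + \left(\frac{1}{6} + 22^{2} - 242 - \frac{11}{6 \cdot 22}\right)\right) \left(-197\right) = \left(397 + \left(\frac{1}{6} + 484 - 242 - \frac{1}{12}\right)\right) \left(-197\right) = \left(397 + \frac{2905}{12}\right) \left(-197\right) = \frac{7669}{12} \left(-197\right) = - \frac{1510793}{12}$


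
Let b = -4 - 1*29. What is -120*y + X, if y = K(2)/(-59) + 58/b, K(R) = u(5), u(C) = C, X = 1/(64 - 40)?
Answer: 3444169/15576 ≈ 221.12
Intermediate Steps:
b = -33 (b = -4 - 29 = -33)
X = 1/24 ≈ 0.041667
K(R) = 5
y = -3587/1947 (y = 5/(-59) + 58/(-33) = 5*(-1/59) + 58*(-1/33) = -5/59 - 58/33 = -3587/1947 ≈ -1.8423)
-120*y + X = -120*(-3587/1947) + 1/24 = 143480/649 + 1/24 = 3444169/15576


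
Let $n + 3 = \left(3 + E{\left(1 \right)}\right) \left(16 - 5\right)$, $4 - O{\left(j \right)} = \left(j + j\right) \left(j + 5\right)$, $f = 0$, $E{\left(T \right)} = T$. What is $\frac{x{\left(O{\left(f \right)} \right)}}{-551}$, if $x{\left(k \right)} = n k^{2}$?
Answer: $- \frac{656}{551} \approx -1.1906$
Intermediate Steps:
$O{\left(j \right)} = 4 - 2 j \left(5 + j\right)$ ($O{\left(j \right)} = 4 - \left(j + j\right) \left(j + 5\right) = 4 - 2 j \left(5 + j\right)$)
$n = 41$ ($n = -3 + \left(3 + 1\right) \left(16 - 5\right) = -3 + 4 \cdot 11 = -3 + 44 = 41$)
$x{\left(k \right)} = 41 k^{2}$
$\frac{x{\left(O{\left(f \right)} \right)}}{-551} = \frac{41 \left(4 - 0 - 2 \cdot 0^{2}\right)^{2}}{-551} = 41 \left(4 + 0 - 0\right)^{2} \left(- \frac{1}{551}\right) = 41 \left(4 + 0 + 0\right)^{2} \left(- \frac{1}{551}\right) = 41 \cdot 4^{2} \left(- \frac{1}{551}\right) = 41 \cdot 16 \left(- \frac{1}{551}\right) = 656 \left(- \frac{1}{551}\right) = - \frac{656}{551}$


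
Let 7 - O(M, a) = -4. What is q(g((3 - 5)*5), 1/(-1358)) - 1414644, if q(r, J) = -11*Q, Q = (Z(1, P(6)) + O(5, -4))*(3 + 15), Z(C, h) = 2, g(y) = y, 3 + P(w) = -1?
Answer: -1417218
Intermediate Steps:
P(w) = -4 (P(w) = -3 - 1 = -4)
O(M, a) = 11 (O(M, a) = 7 - 1*(-4) = 7 + 4 = 11)
Q = 234 (Q = (2 + 11)*(3 + 15) = 13*18 = 234)
q(r, J) = -2574 (q(r, J) = -11*234 = -2574)
q(g((3 - 5)*5), 1/(-1358)) - 1414644 = -2574 - 1414644 = -1417218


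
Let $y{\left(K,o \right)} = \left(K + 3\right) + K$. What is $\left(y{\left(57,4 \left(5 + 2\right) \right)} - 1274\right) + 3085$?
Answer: $1928$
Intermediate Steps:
$y{\left(K,o \right)} = 3 + 2 K$ ($y{\left(K,o \right)} = \left(3 + K\right) + K = 3 + 2 K$)
$\left(y{\left(57,4 \left(5 + 2\right) \right)} - 1274\right) + 3085 = \left(\left(3 + 2 \cdot 57\right) - 1274\right) + 3085 = \left(\left(3 + 114\right) - 1274\right) + 3085 = \left(117 - 1274\right) + 3085 = -1157 + 3085 = 1928$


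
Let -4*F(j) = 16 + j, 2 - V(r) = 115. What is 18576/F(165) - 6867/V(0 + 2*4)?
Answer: -7153425/20453 ≈ -349.75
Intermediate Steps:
V(r) = -113 (V(r) = 2 - 1*115 = 2 - 115 = -113)
F(j) = -4 - j/4 (F(j) = -(16 + j)/4 = -4 - j/4)
18576/F(165) - 6867/V(0 + 2*4) = 18576/(-4 - ¼*165) - 6867/(-113) = 18576/(-4 - 165/4) - 6867*(-1/113) = 18576/(-181/4) + 6867/113 = 18576*(-4/181) + 6867/113 = -74304/181 + 6867/113 = -7153425/20453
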